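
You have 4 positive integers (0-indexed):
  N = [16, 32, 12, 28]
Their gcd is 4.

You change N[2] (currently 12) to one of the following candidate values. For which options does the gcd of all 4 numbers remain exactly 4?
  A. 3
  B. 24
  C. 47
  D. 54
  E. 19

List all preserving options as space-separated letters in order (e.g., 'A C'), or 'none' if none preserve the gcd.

Answer: B

Derivation:
Old gcd = 4; gcd of others (without N[2]) = 4
New gcd for candidate v: gcd(4, v). Preserves old gcd iff gcd(4, v) = 4.
  Option A: v=3, gcd(4,3)=1 -> changes
  Option B: v=24, gcd(4,24)=4 -> preserves
  Option C: v=47, gcd(4,47)=1 -> changes
  Option D: v=54, gcd(4,54)=2 -> changes
  Option E: v=19, gcd(4,19)=1 -> changes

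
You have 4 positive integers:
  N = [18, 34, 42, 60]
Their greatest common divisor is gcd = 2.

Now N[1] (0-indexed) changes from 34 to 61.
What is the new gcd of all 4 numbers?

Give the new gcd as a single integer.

Numbers: [18, 34, 42, 60], gcd = 2
Change: index 1, 34 -> 61
gcd of the OTHER numbers (without index 1): gcd([18, 42, 60]) = 6
New gcd = gcd(g_others, new_val) = gcd(6, 61) = 1

Answer: 1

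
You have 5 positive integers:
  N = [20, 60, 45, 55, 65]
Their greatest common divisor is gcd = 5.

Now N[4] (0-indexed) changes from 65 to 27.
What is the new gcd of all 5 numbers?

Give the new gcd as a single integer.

Answer: 1

Derivation:
Numbers: [20, 60, 45, 55, 65], gcd = 5
Change: index 4, 65 -> 27
gcd of the OTHER numbers (without index 4): gcd([20, 60, 45, 55]) = 5
New gcd = gcd(g_others, new_val) = gcd(5, 27) = 1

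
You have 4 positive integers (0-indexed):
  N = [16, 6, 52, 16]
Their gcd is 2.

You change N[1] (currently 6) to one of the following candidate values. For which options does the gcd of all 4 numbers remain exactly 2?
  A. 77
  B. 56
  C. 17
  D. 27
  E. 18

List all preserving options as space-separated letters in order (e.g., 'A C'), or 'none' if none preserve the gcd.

Answer: E

Derivation:
Old gcd = 2; gcd of others (without N[1]) = 4
New gcd for candidate v: gcd(4, v). Preserves old gcd iff gcd(4, v) = 2.
  Option A: v=77, gcd(4,77)=1 -> changes
  Option B: v=56, gcd(4,56)=4 -> changes
  Option C: v=17, gcd(4,17)=1 -> changes
  Option D: v=27, gcd(4,27)=1 -> changes
  Option E: v=18, gcd(4,18)=2 -> preserves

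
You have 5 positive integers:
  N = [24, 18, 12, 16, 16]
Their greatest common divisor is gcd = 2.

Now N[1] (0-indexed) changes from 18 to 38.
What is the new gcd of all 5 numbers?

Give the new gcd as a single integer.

Numbers: [24, 18, 12, 16, 16], gcd = 2
Change: index 1, 18 -> 38
gcd of the OTHER numbers (without index 1): gcd([24, 12, 16, 16]) = 4
New gcd = gcd(g_others, new_val) = gcd(4, 38) = 2

Answer: 2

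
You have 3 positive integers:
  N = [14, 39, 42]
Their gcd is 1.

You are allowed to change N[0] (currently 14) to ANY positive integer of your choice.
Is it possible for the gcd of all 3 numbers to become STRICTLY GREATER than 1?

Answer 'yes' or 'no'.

Current gcd = 1
gcd of all OTHER numbers (without N[0]=14): gcd([39, 42]) = 3
The new gcd after any change is gcd(3, new_value).
This can be at most 3.
Since 3 > old gcd 1, the gcd CAN increase (e.g., set N[0] = 3).

Answer: yes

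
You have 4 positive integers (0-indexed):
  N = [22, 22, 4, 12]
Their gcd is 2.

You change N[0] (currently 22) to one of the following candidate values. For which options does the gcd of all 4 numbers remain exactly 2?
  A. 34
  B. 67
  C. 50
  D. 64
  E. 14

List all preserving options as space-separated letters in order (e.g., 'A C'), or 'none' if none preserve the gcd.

Old gcd = 2; gcd of others (without N[0]) = 2
New gcd for candidate v: gcd(2, v). Preserves old gcd iff gcd(2, v) = 2.
  Option A: v=34, gcd(2,34)=2 -> preserves
  Option B: v=67, gcd(2,67)=1 -> changes
  Option C: v=50, gcd(2,50)=2 -> preserves
  Option D: v=64, gcd(2,64)=2 -> preserves
  Option E: v=14, gcd(2,14)=2 -> preserves

Answer: A C D E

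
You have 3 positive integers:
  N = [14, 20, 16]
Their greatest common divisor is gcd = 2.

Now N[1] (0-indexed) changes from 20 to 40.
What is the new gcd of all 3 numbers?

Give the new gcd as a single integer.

Answer: 2

Derivation:
Numbers: [14, 20, 16], gcd = 2
Change: index 1, 20 -> 40
gcd of the OTHER numbers (without index 1): gcd([14, 16]) = 2
New gcd = gcd(g_others, new_val) = gcd(2, 40) = 2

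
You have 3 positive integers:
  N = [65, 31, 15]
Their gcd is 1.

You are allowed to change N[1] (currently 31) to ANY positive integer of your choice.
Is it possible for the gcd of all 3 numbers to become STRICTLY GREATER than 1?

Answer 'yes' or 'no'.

Current gcd = 1
gcd of all OTHER numbers (without N[1]=31): gcd([65, 15]) = 5
The new gcd after any change is gcd(5, new_value).
This can be at most 5.
Since 5 > old gcd 1, the gcd CAN increase (e.g., set N[1] = 5).

Answer: yes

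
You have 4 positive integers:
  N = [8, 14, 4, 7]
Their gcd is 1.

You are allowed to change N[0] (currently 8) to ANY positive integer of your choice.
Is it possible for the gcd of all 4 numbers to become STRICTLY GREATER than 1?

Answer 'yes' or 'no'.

Current gcd = 1
gcd of all OTHER numbers (without N[0]=8): gcd([14, 4, 7]) = 1
The new gcd after any change is gcd(1, new_value).
This can be at most 1.
Since 1 = old gcd 1, the gcd can only stay the same or decrease.

Answer: no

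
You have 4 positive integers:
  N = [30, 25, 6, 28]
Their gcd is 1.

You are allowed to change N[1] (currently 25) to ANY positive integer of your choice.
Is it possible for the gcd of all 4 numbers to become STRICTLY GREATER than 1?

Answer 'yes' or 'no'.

Current gcd = 1
gcd of all OTHER numbers (without N[1]=25): gcd([30, 6, 28]) = 2
The new gcd after any change is gcd(2, new_value).
This can be at most 2.
Since 2 > old gcd 1, the gcd CAN increase (e.g., set N[1] = 2).

Answer: yes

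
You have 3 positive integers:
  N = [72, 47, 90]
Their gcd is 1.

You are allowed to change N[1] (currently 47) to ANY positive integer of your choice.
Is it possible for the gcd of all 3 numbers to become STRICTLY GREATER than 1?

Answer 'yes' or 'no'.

Current gcd = 1
gcd of all OTHER numbers (without N[1]=47): gcd([72, 90]) = 18
The new gcd after any change is gcd(18, new_value).
This can be at most 18.
Since 18 > old gcd 1, the gcd CAN increase (e.g., set N[1] = 18).

Answer: yes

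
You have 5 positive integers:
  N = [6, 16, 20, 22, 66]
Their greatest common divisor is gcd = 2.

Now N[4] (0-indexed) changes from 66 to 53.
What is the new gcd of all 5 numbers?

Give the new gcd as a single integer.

Numbers: [6, 16, 20, 22, 66], gcd = 2
Change: index 4, 66 -> 53
gcd of the OTHER numbers (without index 4): gcd([6, 16, 20, 22]) = 2
New gcd = gcd(g_others, new_val) = gcd(2, 53) = 1

Answer: 1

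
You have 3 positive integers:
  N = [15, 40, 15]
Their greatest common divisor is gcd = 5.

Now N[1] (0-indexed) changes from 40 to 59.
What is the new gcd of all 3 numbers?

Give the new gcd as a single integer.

Answer: 1

Derivation:
Numbers: [15, 40, 15], gcd = 5
Change: index 1, 40 -> 59
gcd of the OTHER numbers (without index 1): gcd([15, 15]) = 15
New gcd = gcd(g_others, new_val) = gcd(15, 59) = 1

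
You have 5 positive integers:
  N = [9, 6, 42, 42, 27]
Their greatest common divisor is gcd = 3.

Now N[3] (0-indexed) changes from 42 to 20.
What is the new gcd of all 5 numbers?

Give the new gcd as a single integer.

Answer: 1

Derivation:
Numbers: [9, 6, 42, 42, 27], gcd = 3
Change: index 3, 42 -> 20
gcd of the OTHER numbers (without index 3): gcd([9, 6, 42, 27]) = 3
New gcd = gcd(g_others, new_val) = gcd(3, 20) = 1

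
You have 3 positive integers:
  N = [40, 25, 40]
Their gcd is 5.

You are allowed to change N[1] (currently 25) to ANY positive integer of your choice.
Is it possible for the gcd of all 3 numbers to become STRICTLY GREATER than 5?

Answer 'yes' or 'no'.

Current gcd = 5
gcd of all OTHER numbers (without N[1]=25): gcd([40, 40]) = 40
The new gcd after any change is gcd(40, new_value).
This can be at most 40.
Since 40 > old gcd 5, the gcd CAN increase (e.g., set N[1] = 40).

Answer: yes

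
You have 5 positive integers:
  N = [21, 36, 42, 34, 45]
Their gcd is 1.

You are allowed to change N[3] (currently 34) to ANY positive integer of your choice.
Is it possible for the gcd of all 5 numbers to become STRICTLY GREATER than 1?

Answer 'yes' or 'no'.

Answer: yes

Derivation:
Current gcd = 1
gcd of all OTHER numbers (without N[3]=34): gcd([21, 36, 42, 45]) = 3
The new gcd after any change is gcd(3, new_value).
This can be at most 3.
Since 3 > old gcd 1, the gcd CAN increase (e.g., set N[3] = 3).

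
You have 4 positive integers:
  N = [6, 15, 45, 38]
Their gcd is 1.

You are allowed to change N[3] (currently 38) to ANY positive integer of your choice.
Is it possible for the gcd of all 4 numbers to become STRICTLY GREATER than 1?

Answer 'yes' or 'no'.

Current gcd = 1
gcd of all OTHER numbers (without N[3]=38): gcd([6, 15, 45]) = 3
The new gcd after any change is gcd(3, new_value).
This can be at most 3.
Since 3 > old gcd 1, the gcd CAN increase (e.g., set N[3] = 3).

Answer: yes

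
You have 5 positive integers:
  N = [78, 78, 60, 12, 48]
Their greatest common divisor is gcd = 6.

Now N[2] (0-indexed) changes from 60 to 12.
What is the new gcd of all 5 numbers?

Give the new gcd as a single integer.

Numbers: [78, 78, 60, 12, 48], gcd = 6
Change: index 2, 60 -> 12
gcd of the OTHER numbers (without index 2): gcd([78, 78, 12, 48]) = 6
New gcd = gcd(g_others, new_val) = gcd(6, 12) = 6

Answer: 6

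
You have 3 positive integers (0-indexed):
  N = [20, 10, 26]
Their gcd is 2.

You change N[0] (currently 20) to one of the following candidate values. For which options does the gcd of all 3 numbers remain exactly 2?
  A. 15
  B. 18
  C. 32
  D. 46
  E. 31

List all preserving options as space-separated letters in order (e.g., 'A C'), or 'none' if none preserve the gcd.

Old gcd = 2; gcd of others (without N[0]) = 2
New gcd for candidate v: gcd(2, v). Preserves old gcd iff gcd(2, v) = 2.
  Option A: v=15, gcd(2,15)=1 -> changes
  Option B: v=18, gcd(2,18)=2 -> preserves
  Option C: v=32, gcd(2,32)=2 -> preserves
  Option D: v=46, gcd(2,46)=2 -> preserves
  Option E: v=31, gcd(2,31)=1 -> changes

Answer: B C D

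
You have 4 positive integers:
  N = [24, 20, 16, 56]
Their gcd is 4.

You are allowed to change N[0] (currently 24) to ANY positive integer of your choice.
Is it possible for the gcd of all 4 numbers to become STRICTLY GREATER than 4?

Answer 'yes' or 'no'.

Current gcd = 4
gcd of all OTHER numbers (without N[0]=24): gcd([20, 16, 56]) = 4
The new gcd after any change is gcd(4, new_value).
This can be at most 4.
Since 4 = old gcd 4, the gcd can only stay the same or decrease.

Answer: no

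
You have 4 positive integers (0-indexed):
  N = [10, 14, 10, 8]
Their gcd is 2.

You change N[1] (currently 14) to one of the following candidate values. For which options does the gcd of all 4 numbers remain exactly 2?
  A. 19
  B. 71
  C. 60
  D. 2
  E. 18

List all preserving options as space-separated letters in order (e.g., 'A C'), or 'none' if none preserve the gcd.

Answer: C D E

Derivation:
Old gcd = 2; gcd of others (without N[1]) = 2
New gcd for candidate v: gcd(2, v). Preserves old gcd iff gcd(2, v) = 2.
  Option A: v=19, gcd(2,19)=1 -> changes
  Option B: v=71, gcd(2,71)=1 -> changes
  Option C: v=60, gcd(2,60)=2 -> preserves
  Option D: v=2, gcd(2,2)=2 -> preserves
  Option E: v=18, gcd(2,18)=2 -> preserves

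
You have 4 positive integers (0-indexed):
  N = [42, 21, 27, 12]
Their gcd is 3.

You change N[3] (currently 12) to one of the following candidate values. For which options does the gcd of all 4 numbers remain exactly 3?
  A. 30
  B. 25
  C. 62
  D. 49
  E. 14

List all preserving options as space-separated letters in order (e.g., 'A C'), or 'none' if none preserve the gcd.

Old gcd = 3; gcd of others (without N[3]) = 3
New gcd for candidate v: gcd(3, v). Preserves old gcd iff gcd(3, v) = 3.
  Option A: v=30, gcd(3,30)=3 -> preserves
  Option B: v=25, gcd(3,25)=1 -> changes
  Option C: v=62, gcd(3,62)=1 -> changes
  Option D: v=49, gcd(3,49)=1 -> changes
  Option E: v=14, gcd(3,14)=1 -> changes

Answer: A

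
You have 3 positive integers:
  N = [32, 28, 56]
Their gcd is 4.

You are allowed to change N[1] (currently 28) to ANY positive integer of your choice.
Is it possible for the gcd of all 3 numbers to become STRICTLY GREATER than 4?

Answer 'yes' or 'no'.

Answer: yes

Derivation:
Current gcd = 4
gcd of all OTHER numbers (without N[1]=28): gcd([32, 56]) = 8
The new gcd after any change is gcd(8, new_value).
This can be at most 8.
Since 8 > old gcd 4, the gcd CAN increase (e.g., set N[1] = 8).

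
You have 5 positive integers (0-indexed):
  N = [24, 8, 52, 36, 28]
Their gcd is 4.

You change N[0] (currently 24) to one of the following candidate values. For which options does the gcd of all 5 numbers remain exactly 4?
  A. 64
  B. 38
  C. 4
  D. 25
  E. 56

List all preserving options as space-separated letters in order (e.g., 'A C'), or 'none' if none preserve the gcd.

Old gcd = 4; gcd of others (without N[0]) = 4
New gcd for candidate v: gcd(4, v). Preserves old gcd iff gcd(4, v) = 4.
  Option A: v=64, gcd(4,64)=4 -> preserves
  Option B: v=38, gcd(4,38)=2 -> changes
  Option C: v=4, gcd(4,4)=4 -> preserves
  Option D: v=25, gcd(4,25)=1 -> changes
  Option E: v=56, gcd(4,56)=4 -> preserves

Answer: A C E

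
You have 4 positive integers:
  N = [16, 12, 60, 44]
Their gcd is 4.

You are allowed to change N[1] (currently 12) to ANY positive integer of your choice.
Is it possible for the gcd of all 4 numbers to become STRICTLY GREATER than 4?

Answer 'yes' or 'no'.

Current gcd = 4
gcd of all OTHER numbers (without N[1]=12): gcd([16, 60, 44]) = 4
The new gcd after any change is gcd(4, new_value).
This can be at most 4.
Since 4 = old gcd 4, the gcd can only stay the same or decrease.

Answer: no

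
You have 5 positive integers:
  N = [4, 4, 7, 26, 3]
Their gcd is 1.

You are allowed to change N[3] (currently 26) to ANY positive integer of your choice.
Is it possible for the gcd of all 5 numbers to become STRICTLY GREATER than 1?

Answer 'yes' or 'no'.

Answer: no

Derivation:
Current gcd = 1
gcd of all OTHER numbers (without N[3]=26): gcd([4, 4, 7, 3]) = 1
The new gcd after any change is gcd(1, new_value).
This can be at most 1.
Since 1 = old gcd 1, the gcd can only stay the same or decrease.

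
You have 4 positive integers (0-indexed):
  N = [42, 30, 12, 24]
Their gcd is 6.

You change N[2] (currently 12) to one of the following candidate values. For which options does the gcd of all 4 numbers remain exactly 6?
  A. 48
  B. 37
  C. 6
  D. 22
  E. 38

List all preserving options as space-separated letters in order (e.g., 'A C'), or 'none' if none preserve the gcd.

Old gcd = 6; gcd of others (without N[2]) = 6
New gcd for candidate v: gcd(6, v). Preserves old gcd iff gcd(6, v) = 6.
  Option A: v=48, gcd(6,48)=6 -> preserves
  Option B: v=37, gcd(6,37)=1 -> changes
  Option C: v=6, gcd(6,6)=6 -> preserves
  Option D: v=22, gcd(6,22)=2 -> changes
  Option E: v=38, gcd(6,38)=2 -> changes

Answer: A C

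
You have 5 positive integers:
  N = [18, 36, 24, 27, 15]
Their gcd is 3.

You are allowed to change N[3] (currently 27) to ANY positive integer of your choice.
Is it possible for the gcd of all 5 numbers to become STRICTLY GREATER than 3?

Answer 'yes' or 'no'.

Current gcd = 3
gcd of all OTHER numbers (without N[3]=27): gcd([18, 36, 24, 15]) = 3
The new gcd after any change is gcd(3, new_value).
This can be at most 3.
Since 3 = old gcd 3, the gcd can only stay the same or decrease.

Answer: no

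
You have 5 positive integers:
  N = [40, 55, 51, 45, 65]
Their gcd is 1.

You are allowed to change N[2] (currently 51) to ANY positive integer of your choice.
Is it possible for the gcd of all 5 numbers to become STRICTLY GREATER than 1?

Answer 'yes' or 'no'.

Answer: yes

Derivation:
Current gcd = 1
gcd of all OTHER numbers (without N[2]=51): gcd([40, 55, 45, 65]) = 5
The new gcd after any change is gcd(5, new_value).
This can be at most 5.
Since 5 > old gcd 1, the gcd CAN increase (e.g., set N[2] = 5).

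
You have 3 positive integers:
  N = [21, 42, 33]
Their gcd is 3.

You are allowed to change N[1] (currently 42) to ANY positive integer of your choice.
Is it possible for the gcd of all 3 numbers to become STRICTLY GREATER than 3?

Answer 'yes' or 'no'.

Answer: no

Derivation:
Current gcd = 3
gcd of all OTHER numbers (without N[1]=42): gcd([21, 33]) = 3
The new gcd after any change is gcd(3, new_value).
This can be at most 3.
Since 3 = old gcd 3, the gcd can only stay the same or decrease.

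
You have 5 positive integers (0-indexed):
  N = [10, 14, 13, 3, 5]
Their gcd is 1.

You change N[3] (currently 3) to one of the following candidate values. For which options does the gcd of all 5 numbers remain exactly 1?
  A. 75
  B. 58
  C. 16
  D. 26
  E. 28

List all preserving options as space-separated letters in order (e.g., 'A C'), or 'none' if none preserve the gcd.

Old gcd = 1; gcd of others (without N[3]) = 1
New gcd for candidate v: gcd(1, v). Preserves old gcd iff gcd(1, v) = 1.
  Option A: v=75, gcd(1,75)=1 -> preserves
  Option B: v=58, gcd(1,58)=1 -> preserves
  Option C: v=16, gcd(1,16)=1 -> preserves
  Option D: v=26, gcd(1,26)=1 -> preserves
  Option E: v=28, gcd(1,28)=1 -> preserves

Answer: A B C D E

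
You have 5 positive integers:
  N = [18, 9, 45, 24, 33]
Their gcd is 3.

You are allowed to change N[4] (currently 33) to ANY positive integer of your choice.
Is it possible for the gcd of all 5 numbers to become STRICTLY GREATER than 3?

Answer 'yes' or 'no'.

Current gcd = 3
gcd of all OTHER numbers (without N[4]=33): gcd([18, 9, 45, 24]) = 3
The new gcd after any change is gcd(3, new_value).
This can be at most 3.
Since 3 = old gcd 3, the gcd can only stay the same or decrease.

Answer: no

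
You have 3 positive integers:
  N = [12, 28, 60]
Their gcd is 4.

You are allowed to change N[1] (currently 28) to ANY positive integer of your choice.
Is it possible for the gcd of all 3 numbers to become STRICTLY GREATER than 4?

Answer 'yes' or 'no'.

Current gcd = 4
gcd of all OTHER numbers (without N[1]=28): gcd([12, 60]) = 12
The new gcd after any change is gcd(12, new_value).
This can be at most 12.
Since 12 > old gcd 4, the gcd CAN increase (e.g., set N[1] = 12).

Answer: yes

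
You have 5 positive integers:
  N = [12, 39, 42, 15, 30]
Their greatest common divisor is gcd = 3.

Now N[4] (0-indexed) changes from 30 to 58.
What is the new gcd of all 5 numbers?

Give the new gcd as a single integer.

Answer: 1

Derivation:
Numbers: [12, 39, 42, 15, 30], gcd = 3
Change: index 4, 30 -> 58
gcd of the OTHER numbers (without index 4): gcd([12, 39, 42, 15]) = 3
New gcd = gcd(g_others, new_val) = gcd(3, 58) = 1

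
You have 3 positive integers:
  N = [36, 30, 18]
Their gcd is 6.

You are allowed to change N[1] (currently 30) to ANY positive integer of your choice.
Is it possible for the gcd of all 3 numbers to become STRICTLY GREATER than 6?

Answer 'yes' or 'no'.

Answer: yes

Derivation:
Current gcd = 6
gcd of all OTHER numbers (without N[1]=30): gcd([36, 18]) = 18
The new gcd after any change is gcd(18, new_value).
This can be at most 18.
Since 18 > old gcd 6, the gcd CAN increase (e.g., set N[1] = 18).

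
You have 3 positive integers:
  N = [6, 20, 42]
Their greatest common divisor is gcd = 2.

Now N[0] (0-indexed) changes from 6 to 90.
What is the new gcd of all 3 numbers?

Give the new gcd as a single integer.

Numbers: [6, 20, 42], gcd = 2
Change: index 0, 6 -> 90
gcd of the OTHER numbers (without index 0): gcd([20, 42]) = 2
New gcd = gcd(g_others, new_val) = gcd(2, 90) = 2

Answer: 2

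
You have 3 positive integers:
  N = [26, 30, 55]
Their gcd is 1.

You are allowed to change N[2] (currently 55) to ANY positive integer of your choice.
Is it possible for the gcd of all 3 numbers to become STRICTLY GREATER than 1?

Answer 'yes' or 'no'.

Current gcd = 1
gcd of all OTHER numbers (without N[2]=55): gcd([26, 30]) = 2
The new gcd after any change is gcd(2, new_value).
This can be at most 2.
Since 2 > old gcd 1, the gcd CAN increase (e.g., set N[2] = 2).

Answer: yes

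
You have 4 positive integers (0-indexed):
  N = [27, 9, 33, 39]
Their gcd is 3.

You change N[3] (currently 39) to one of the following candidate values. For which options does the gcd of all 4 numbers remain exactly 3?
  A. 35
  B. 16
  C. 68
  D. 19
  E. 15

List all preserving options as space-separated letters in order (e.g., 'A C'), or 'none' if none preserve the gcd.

Old gcd = 3; gcd of others (without N[3]) = 3
New gcd for candidate v: gcd(3, v). Preserves old gcd iff gcd(3, v) = 3.
  Option A: v=35, gcd(3,35)=1 -> changes
  Option B: v=16, gcd(3,16)=1 -> changes
  Option C: v=68, gcd(3,68)=1 -> changes
  Option D: v=19, gcd(3,19)=1 -> changes
  Option E: v=15, gcd(3,15)=3 -> preserves

Answer: E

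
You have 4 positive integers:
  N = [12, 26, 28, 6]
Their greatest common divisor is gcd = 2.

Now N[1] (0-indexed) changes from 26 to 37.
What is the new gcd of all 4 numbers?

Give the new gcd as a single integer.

Answer: 1

Derivation:
Numbers: [12, 26, 28, 6], gcd = 2
Change: index 1, 26 -> 37
gcd of the OTHER numbers (without index 1): gcd([12, 28, 6]) = 2
New gcd = gcd(g_others, new_val) = gcd(2, 37) = 1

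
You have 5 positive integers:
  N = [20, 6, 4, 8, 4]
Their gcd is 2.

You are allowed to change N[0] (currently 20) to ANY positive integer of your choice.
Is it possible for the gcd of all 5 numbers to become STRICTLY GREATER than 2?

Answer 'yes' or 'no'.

Answer: no

Derivation:
Current gcd = 2
gcd of all OTHER numbers (without N[0]=20): gcd([6, 4, 8, 4]) = 2
The new gcd after any change is gcd(2, new_value).
This can be at most 2.
Since 2 = old gcd 2, the gcd can only stay the same or decrease.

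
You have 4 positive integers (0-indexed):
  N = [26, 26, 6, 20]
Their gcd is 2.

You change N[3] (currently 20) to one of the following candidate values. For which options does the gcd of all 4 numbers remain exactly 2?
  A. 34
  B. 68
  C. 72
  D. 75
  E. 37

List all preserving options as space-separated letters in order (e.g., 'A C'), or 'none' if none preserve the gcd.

Old gcd = 2; gcd of others (without N[3]) = 2
New gcd for candidate v: gcd(2, v). Preserves old gcd iff gcd(2, v) = 2.
  Option A: v=34, gcd(2,34)=2 -> preserves
  Option B: v=68, gcd(2,68)=2 -> preserves
  Option C: v=72, gcd(2,72)=2 -> preserves
  Option D: v=75, gcd(2,75)=1 -> changes
  Option E: v=37, gcd(2,37)=1 -> changes

Answer: A B C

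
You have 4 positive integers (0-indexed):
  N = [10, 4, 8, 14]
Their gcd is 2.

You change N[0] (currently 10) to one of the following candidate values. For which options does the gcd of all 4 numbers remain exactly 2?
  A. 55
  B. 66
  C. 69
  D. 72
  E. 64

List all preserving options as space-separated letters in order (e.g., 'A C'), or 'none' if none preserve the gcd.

Answer: B D E

Derivation:
Old gcd = 2; gcd of others (without N[0]) = 2
New gcd for candidate v: gcd(2, v). Preserves old gcd iff gcd(2, v) = 2.
  Option A: v=55, gcd(2,55)=1 -> changes
  Option B: v=66, gcd(2,66)=2 -> preserves
  Option C: v=69, gcd(2,69)=1 -> changes
  Option D: v=72, gcd(2,72)=2 -> preserves
  Option E: v=64, gcd(2,64)=2 -> preserves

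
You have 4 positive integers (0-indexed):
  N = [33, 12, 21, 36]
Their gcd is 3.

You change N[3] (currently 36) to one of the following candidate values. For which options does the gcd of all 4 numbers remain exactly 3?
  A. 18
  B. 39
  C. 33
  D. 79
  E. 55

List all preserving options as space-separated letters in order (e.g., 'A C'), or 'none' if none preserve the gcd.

Old gcd = 3; gcd of others (without N[3]) = 3
New gcd for candidate v: gcd(3, v). Preserves old gcd iff gcd(3, v) = 3.
  Option A: v=18, gcd(3,18)=3 -> preserves
  Option B: v=39, gcd(3,39)=3 -> preserves
  Option C: v=33, gcd(3,33)=3 -> preserves
  Option D: v=79, gcd(3,79)=1 -> changes
  Option E: v=55, gcd(3,55)=1 -> changes

Answer: A B C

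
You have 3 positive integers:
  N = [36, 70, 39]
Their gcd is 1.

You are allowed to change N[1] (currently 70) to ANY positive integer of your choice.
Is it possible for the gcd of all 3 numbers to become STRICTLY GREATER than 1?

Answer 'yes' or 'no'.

Current gcd = 1
gcd of all OTHER numbers (without N[1]=70): gcd([36, 39]) = 3
The new gcd after any change is gcd(3, new_value).
This can be at most 3.
Since 3 > old gcd 1, the gcd CAN increase (e.g., set N[1] = 3).

Answer: yes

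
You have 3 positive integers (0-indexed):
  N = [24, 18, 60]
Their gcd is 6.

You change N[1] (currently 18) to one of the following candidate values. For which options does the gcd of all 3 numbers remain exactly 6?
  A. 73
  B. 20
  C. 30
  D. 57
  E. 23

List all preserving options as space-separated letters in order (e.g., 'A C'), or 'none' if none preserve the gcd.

Answer: C

Derivation:
Old gcd = 6; gcd of others (without N[1]) = 12
New gcd for candidate v: gcd(12, v). Preserves old gcd iff gcd(12, v) = 6.
  Option A: v=73, gcd(12,73)=1 -> changes
  Option B: v=20, gcd(12,20)=4 -> changes
  Option C: v=30, gcd(12,30)=6 -> preserves
  Option D: v=57, gcd(12,57)=3 -> changes
  Option E: v=23, gcd(12,23)=1 -> changes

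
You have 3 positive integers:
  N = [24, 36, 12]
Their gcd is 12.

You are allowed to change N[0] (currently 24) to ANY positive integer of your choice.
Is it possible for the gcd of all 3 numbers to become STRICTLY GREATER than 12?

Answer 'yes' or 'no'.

Answer: no

Derivation:
Current gcd = 12
gcd of all OTHER numbers (without N[0]=24): gcd([36, 12]) = 12
The new gcd after any change is gcd(12, new_value).
This can be at most 12.
Since 12 = old gcd 12, the gcd can only stay the same or decrease.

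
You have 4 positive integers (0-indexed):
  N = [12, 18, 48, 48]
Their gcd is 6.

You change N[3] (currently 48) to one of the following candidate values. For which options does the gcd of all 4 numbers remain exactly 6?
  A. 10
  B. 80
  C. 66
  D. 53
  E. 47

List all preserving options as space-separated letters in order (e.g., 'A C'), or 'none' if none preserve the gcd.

Answer: C

Derivation:
Old gcd = 6; gcd of others (without N[3]) = 6
New gcd for candidate v: gcd(6, v). Preserves old gcd iff gcd(6, v) = 6.
  Option A: v=10, gcd(6,10)=2 -> changes
  Option B: v=80, gcd(6,80)=2 -> changes
  Option C: v=66, gcd(6,66)=6 -> preserves
  Option D: v=53, gcd(6,53)=1 -> changes
  Option E: v=47, gcd(6,47)=1 -> changes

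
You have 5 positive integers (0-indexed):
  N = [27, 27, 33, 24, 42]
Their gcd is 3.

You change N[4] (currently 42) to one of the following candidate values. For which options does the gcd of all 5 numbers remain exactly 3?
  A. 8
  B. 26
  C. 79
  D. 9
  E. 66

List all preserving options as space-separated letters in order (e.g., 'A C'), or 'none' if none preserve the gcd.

Old gcd = 3; gcd of others (without N[4]) = 3
New gcd for candidate v: gcd(3, v). Preserves old gcd iff gcd(3, v) = 3.
  Option A: v=8, gcd(3,8)=1 -> changes
  Option B: v=26, gcd(3,26)=1 -> changes
  Option C: v=79, gcd(3,79)=1 -> changes
  Option D: v=9, gcd(3,9)=3 -> preserves
  Option E: v=66, gcd(3,66)=3 -> preserves

Answer: D E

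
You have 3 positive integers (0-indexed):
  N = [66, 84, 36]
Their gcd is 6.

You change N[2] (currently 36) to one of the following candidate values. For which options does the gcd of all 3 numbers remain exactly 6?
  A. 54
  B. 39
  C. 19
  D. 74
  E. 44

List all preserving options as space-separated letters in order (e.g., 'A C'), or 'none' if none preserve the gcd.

Answer: A

Derivation:
Old gcd = 6; gcd of others (without N[2]) = 6
New gcd for candidate v: gcd(6, v). Preserves old gcd iff gcd(6, v) = 6.
  Option A: v=54, gcd(6,54)=6 -> preserves
  Option B: v=39, gcd(6,39)=3 -> changes
  Option C: v=19, gcd(6,19)=1 -> changes
  Option D: v=74, gcd(6,74)=2 -> changes
  Option E: v=44, gcd(6,44)=2 -> changes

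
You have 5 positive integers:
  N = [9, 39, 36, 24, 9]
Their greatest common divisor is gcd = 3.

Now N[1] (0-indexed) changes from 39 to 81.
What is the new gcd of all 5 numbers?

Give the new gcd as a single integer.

Numbers: [9, 39, 36, 24, 9], gcd = 3
Change: index 1, 39 -> 81
gcd of the OTHER numbers (without index 1): gcd([9, 36, 24, 9]) = 3
New gcd = gcd(g_others, new_val) = gcd(3, 81) = 3

Answer: 3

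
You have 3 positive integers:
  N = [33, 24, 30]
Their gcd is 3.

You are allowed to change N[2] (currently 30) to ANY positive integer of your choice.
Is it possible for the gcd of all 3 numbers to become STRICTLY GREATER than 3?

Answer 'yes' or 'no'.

Current gcd = 3
gcd of all OTHER numbers (without N[2]=30): gcd([33, 24]) = 3
The new gcd after any change is gcd(3, new_value).
This can be at most 3.
Since 3 = old gcd 3, the gcd can only stay the same or decrease.

Answer: no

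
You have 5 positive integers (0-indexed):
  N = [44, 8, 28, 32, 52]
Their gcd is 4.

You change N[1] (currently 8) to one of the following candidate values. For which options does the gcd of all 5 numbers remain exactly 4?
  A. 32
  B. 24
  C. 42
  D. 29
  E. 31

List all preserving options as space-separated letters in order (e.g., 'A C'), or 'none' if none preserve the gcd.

Answer: A B

Derivation:
Old gcd = 4; gcd of others (without N[1]) = 4
New gcd for candidate v: gcd(4, v). Preserves old gcd iff gcd(4, v) = 4.
  Option A: v=32, gcd(4,32)=4 -> preserves
  Option B: v=24, gcd(4,24)=4 -> preserves
  Option C: v=42, gcd(4,42)=2 -> changes
  Option D: v=29, gcd(4,29)=1 -> changes
  Option E: v=31, gcd(4,31)=1 -> changes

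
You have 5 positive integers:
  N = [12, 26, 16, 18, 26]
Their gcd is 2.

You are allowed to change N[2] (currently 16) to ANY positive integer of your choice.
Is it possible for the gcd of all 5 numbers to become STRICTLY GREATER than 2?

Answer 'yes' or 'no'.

Answer: no

Derivation:
Current gcd = 2
gcd of all OTHER numbers (without N[2]=16): gcd([12, 26, 18, 26]) = 2
The new gcd after any change is gcd(2, new_value).
This can be at most 2.
Since 2 = old gcd 2, the gcd can only stay the same or decrease.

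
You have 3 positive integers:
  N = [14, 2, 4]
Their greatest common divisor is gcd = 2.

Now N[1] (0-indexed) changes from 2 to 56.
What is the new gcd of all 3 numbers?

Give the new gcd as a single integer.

Numbers: [14, 2, 4], gcd = 2
Change: index 1, 2 -> 56
gcd of the OTHER numbers (without index 1): gcd([14, 4]) = 2
New gcd = gcd(g_others, new_val) = gcd(2, 56) = 2

Answer: 2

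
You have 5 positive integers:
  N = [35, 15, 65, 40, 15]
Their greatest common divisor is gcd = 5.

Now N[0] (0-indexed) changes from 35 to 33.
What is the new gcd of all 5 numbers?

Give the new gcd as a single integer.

Answer: 1

Derivation:
Numbers: [35, 15, 65, 40, 15], gcd = 5
Change: index 0, 35 -> 33
gcd of the OTHER numbers (without index 0): gcd([15, 65, 40, 15]) = 5
New gcd = gcd(g_others, new_val) = gcd(5, 33) = 1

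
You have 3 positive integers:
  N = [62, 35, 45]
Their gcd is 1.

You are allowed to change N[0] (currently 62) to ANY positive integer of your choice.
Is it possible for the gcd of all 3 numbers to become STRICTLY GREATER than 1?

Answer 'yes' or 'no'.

Current gcd = 1
gcd of all OTHER numbers (without N[0]=62): gcd([35, 45]) = 5
The new gcd after any change is gcd(5, new_value).
This can be at most 5.
Since 5 > old gcd 1, the gcd CAN increase (e.g., set N[0] = 5).

Answer: yes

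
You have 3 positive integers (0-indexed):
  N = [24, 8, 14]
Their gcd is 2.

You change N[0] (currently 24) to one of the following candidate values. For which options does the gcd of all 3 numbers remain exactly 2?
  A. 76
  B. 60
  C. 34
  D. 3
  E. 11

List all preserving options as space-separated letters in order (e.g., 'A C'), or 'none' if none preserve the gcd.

Old gcd = 2; gcd of others (without N[0]) = 2
New gcd for candidate v: gcd(2, v). Preserves old gcd iff gcd(2, v) = 2.
  Option A: v=76, gcd(2,76)=2 -> preserves
  Option B: v=60, gcd(2,60)=2 -> preserves
  Option C: v=34, gcd(2,34)=2 -> preserves
  Option D: v=3, gcd(2,3)=1 -> changes
  Option E: v=11, gcd(2,11)=1 -> changes

Answer: A B C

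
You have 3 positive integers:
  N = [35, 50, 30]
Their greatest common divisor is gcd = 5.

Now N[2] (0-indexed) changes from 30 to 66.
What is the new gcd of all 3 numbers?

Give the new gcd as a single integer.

Numbers: [35, 50, 30], gcd = 5
Change: index 2, 30 -> 66
gcd of the OTHER numbers (without index 2): gcd([35, 50]) = 5
New gcd = gcd(g_others, new_val) = gcd(5, 66) = 1

Answer: 1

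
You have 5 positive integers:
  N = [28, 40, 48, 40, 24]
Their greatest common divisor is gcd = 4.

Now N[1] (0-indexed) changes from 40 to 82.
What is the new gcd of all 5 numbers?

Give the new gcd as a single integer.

Numbers: [28, 40, 48, 40, 24], gcd = 4
Change: index 1, 40 -> 82
gcd of the OTHER numbers (without index 1): gcd([28, 48, 40, 24]) = 4
New gcd = gcd(g_others, new_val) = gcd(4, 82) = 2

Answer: 2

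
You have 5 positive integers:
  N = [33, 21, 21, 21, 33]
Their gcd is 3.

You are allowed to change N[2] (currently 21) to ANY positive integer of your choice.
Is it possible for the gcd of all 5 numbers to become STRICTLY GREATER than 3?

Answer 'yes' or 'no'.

Current gcd = 3
gcd of all OTHER numbers (without N[2]=21): gcd([33, 21, 21, 33]) = 3
The new gcd after any change is gcd(3, new_value).
This can be at most 3.
Since 3 = old gcd 3, the gcd can only stay the same or decrease.

Answer: no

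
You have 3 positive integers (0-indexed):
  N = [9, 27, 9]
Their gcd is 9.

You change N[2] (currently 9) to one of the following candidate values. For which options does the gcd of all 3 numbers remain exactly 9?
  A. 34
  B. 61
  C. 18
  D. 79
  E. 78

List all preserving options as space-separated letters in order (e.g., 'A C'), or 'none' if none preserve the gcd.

Answer: C

Derivation:
Old gcd = 9; gcd of others (without N[2]) = 9
New gcd for candidate v: gcd(9, v). Preserves old gcd iff gcd(9, v) = 9.
  Option A: v=34, gcd(9,34)=1 -> changes
  Option B: v=61, gcd(9,61)=1 -> changes
  Option C: v=18, gcd(9,18)=9 -> preserves
  Option D: v=79, gcd(9,79)=1 -> changes
  Option E: v=78, gcd(9,78)=3 -> changes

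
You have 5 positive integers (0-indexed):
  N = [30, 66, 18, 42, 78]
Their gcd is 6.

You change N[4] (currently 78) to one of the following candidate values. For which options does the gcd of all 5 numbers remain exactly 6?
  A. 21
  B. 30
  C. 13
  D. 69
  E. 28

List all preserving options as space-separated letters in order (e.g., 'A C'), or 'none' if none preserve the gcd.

Old gcd = 6; gcd of others (without N[4]) = 6
New gcd for candidate v: gcd(6, v). Preserves old gcd iff gcd(6, v) = 6.
  Option A: v=21, gcd(6,21)=3 -> changes
  Option B: v=30, gcd(6,30)=6 -> preserves
  Option C: v=13, gcd(6,13)=1 -> changes
  Option D: v=69, gcd(6,69)=3 -> changes
  Option E: v=28, gcd(6,28)=2 -> changes

Answer: B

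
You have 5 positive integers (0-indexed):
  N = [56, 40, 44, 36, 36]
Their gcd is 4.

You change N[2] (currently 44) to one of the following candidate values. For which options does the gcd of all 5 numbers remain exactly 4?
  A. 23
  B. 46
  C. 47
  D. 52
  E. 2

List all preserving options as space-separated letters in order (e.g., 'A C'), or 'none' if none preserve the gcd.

Answer: D

Derivation:
Old gcd = 4; gcd of others (without N[2]) = 4
New gcd for candidate v: gcd(4, v). Preserves old gcd iff gcd(4, v) = 4.
  Option A: v=23, gcd(4,23)=1 -> changes
  Option B: v=46, gcd(4,46)=2 -> changes
  Option C: v=47, gcd(4,47)=1 -> changes
  Option D: v=52, gcd(4,52)=4 -> preserves
  Option E: v=2, gcd(4,2)=2 -> changes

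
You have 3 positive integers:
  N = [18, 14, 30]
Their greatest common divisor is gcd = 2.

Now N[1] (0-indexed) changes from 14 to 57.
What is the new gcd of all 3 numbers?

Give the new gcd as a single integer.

Numbers: [18, 14, 30], gcd = 2
Change: index 1, 14 -> 57
gcd of the OTHER numbers (without index 1): gcd([18, 30]) = 6
New gcd = gcd(g_others, new_val) = gcd(6, 57) = 3

Answer: 3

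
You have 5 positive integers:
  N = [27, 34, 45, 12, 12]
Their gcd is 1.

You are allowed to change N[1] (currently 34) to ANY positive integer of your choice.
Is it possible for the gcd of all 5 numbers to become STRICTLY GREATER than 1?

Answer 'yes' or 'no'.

Answer: yes

Derivation:
Current gcd = 1
gcd of all OTHER numbers (without N[1]=34): gcd([27, 45, 12, 12]) = 3
The new gcd after any change is gcd(3, new_value).
This can be at most 3.
Since 3 > old gcd 1, the gcd CAN increase (e.g., set N[1] = 3).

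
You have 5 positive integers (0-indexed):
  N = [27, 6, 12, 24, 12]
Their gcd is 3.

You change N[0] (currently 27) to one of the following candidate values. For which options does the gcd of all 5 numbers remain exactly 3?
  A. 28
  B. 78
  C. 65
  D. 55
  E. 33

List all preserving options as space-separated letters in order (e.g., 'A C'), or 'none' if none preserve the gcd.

Answer: E

Derivation:
Old gcd = 3; gcd of others (without N[0]) = 6
New gcd for candidate v: gcd(6, v). Preserves old gcd iff gcd(6, v) = 3.
  Option A: v=28, gcd(6,28)=2 -> changes
  Option B: v=78, gcd(6,78)=6 -> changes
  Option C: v=65, gcd(6,65)=1 -> changes
  Option D: v=55, gcd(6,55)=1 -> changes
  Option E: v=33, gcd(6,33)=3 -> preserves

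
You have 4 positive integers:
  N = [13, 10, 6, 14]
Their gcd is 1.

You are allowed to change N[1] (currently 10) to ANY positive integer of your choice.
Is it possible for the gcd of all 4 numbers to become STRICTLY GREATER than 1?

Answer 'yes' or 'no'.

Current gcd = 1
gcd of all OTHER numbers (without N[1]=10): gcd([13, 6, 14]) = 1
The new gcd after any change is gcd(1, new_value).
This can be at most 1.
Since 1 = old gcd 1, the gcd can only stay the same or decrease.

Answer: no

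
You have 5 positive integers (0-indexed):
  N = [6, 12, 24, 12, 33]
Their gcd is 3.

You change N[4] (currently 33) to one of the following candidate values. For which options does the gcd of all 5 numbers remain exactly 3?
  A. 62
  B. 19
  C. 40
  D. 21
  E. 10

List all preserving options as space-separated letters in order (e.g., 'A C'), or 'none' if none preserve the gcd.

Answer: D

Derivation:
Old gcd = 3; gcd of others (without N[4]) = 6
New gcd for candidate v: gcd(6, v). Preserves old gcd iff gcd(6, v) = 3.
  Option A: v=62, gcd(6,62)=2 -> changes
  Option B: v=19, gcd(6,19)=1 -> changes
  Option C: v=40, gcd(6,40)=2 -> changes
  Option D: v=21, gcd(6,21)=3 -> preserves
  Option E: v=10, gcd(6,10)=2 -> changes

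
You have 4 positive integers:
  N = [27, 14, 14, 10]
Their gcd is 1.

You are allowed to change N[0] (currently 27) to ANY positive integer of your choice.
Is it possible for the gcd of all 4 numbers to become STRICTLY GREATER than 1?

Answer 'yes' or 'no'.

Answer: yes

Derivation:
Current gcd = 1
gcd of all OTHER numbers (without N[0]=27): gcd([14, 14, 10]) = 2
The new gcd after any change is gcd(2, new_value).
This can be at most 2.
Since 2 > old gcd 1, the gcd CAN increase (e.g., set N[0] = 2).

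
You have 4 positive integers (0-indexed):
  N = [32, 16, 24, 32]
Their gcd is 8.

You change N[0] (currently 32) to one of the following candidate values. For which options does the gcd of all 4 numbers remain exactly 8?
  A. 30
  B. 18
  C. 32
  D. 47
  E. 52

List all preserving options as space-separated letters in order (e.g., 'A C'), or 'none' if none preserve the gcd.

Old gcd = 8; gcd of others (without N[0]) = 8
New gcd for candidate v: gcd(8, v). Preserves old gcd iff gcd(8, v) = 8.
  Option A: v=30, gcd(8,30)=2 -> changes
  Option B: v=18, gcd(8,18)=2 -> changes
  Option C: v=32, gcd(8,32)=8 -> preserves
  Option D: v=47, gcd(8,47)=1 -> changes
  Option E: v=52, gcd(8,52)=4 -> changes

Answer: C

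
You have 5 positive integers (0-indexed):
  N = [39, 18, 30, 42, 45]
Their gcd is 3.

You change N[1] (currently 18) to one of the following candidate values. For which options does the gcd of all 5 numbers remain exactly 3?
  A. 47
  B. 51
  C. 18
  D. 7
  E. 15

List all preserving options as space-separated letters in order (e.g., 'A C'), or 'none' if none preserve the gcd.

Old gcd = 3; gcd of others (without N[1]) = 3
New gcd for candidate v: gcd(3, v). Preserves old gcd iff gcd(3, v) = 3.
  Option A: v=47, gcd(3,47)=1 -> changes
  Option B: v=51, gcd(3,51)=3 -> preserves
  Option C: v=18, gcd(3,18)=3 -> preserves
  Option D: v=7, gcd(3,7)=1 -> changes
  Option E: v=15, gcd(3,15)=3 -> preserves

Answer: B C E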